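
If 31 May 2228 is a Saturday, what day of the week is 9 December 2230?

Thursday

Day-of-year of May 31, 2228: 152.
Day-of-year of December 9, 2230: 343.
2228 has 366 days, so 366 − 152 = 214 days remain in 2228.
Full years: 2229: 365. Sum = 365.
Total: 214 + 365 + 343 = 922 days.
922 mod 7 = 5, so 5 days after Saturday is Thursday.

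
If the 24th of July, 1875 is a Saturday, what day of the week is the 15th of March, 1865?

Count forward from the earlier date (March 15, 1865) to the later (July 24, 1875):
Day-of-year of March 15, 1865: 74.
Day-of-year of July 24, 1875: 205.
1865 has 365 days, so 365 − 74 = 291 days remain in 1865.
Full years 1866–1874: 7 common + 2 leap = 7×365 + 2×366 = 3287 days.
Total: 291 + 3287 + 205 = 3783 days.
3783 mod 7 = 3, so 3 days before Saturday is Wednesday.

Wednesday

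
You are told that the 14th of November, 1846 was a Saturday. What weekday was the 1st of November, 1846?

Sunday

Count forward from the earlier date (November 1, 1846) to the later (November 14, 1846):
Within November 1846: 14 − 1 = 13 days.
13 mod 7 = 6, so 6 days before Saturday is Sunday.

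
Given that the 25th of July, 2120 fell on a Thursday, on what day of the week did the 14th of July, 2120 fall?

Count forward from the earlier date (July 14, 2120) to the later (July 25, 2120):
Within July 2120: 25 − 14 = 11 days.
11 mod 7 = 4, so 4 days before Thursday is Sunday.

Sunday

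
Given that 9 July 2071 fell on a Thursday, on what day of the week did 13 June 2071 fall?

Count forward from the earlier date (June 13, 2071) to the later (July 9, 2071):
June 2071: 30 − 13 = 17 days remain.
July 1–9, 2071: 9 days.
Total: 17 + 9 = 26 days.
26 mod 7 = 5, so 5 days before Thursday is Saturday.

Saturday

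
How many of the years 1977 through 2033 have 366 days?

Years divisible by 4: 1980, 1984, …, 2032 — 14 in all.
2000 is divisible by 400, so still leap.
No century exceptions apply. Count: 14.

14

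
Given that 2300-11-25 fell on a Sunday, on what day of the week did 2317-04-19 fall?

Day-of-year of November 25, 2300: 329.
Day-of-year of April 19, 2317: 109.
2300 has 365 days, so 365 − 329 = 36 days remain in 2300.
Full years 2301–2316: 12 common + 4 leap = 12×365 + 4×366 = 5844 days.
Total: 36 + 5844 + 109 = 5989 days.
5989 mod 7 = 4, so 4 days after Sunday is Thursday.

Thursday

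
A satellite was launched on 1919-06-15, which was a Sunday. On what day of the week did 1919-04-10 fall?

Count forward from the earlier date (April 10, 1919) to the later (June 15, 1919):
April 1919: 30 − 10 = 20 days remain.
Then May (31): 31 days.
June 1–15, 1919: 15 days.
Total: 20 + 31 + 15 = 66 days.
66 mod 7 = 3, so 3 days before Sunday is Thursday.

Thursday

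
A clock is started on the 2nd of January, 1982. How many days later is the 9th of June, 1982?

January 1982: 31 − 2 = 29 days remain.
Then February 1982 (28), March (31), April (30), May (31): 28 + 31 + 30 + 31 = 120 days.
June 1–9, 1982: 9 days.
Total: 29 + 120 + 9 = 158 days.

158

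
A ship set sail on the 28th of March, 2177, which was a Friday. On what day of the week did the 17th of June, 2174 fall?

Friday

Count forward from the earlier date (June 17, 2174) to the later (March 28, 2177):
June 17, 2174 → June 17, 2175: 365 days.
June 17, 2175 → June 17, 2176: 366 days (2176 is a leap year).
June 2176: 30 − 17 = 13 days remain.
Then July (31), August (31), September (30), October (31), November (30), December (31), January (31), February 2177 (28): 31 + 31 + 30 + 31 + 30 + 31 + 31 + 28 = 243 days.
March 1–28, 2177: 28 days.
Residual: 284 days.
Total: 1015 days.
1015 is a multiple of 7, so the 17th of June, 2174 falls on the same weekday: Friday.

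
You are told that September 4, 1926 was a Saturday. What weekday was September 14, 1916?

Thursday

Count forward from the earlier date (September 14, 1916) to the later (September 4, 1926):
From September 14, 1916 to September 14, 1925: 9 years, of which 2 contain a Feb 29 — 7×365 + 2×366 = 3287 days.
September 1925: 30 − 14 = 16 days remain.
Then 11 full months totalling 335 days.
September 1–4, 1926: 4 days.
Residual: 355 days.
Total: 3642 days.
3642 mod 7 = 2, so 2 days before Saturday is Thursday.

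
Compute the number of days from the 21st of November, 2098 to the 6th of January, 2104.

November 21, 2098 → November 21, 2099: 365 days.
November 21, 2099 → November 21, 2100: 365 days (2100 is not a leap year (divisible by 100 but not 400)).
November 21, 2100 → November 21, 2101: 365 days.
November 21, 2101 → November 21, 2102: 365 days.
November 21, 2102 → November 21, 2103: 365 days.
November 2103: 30 − 21 = 9 days remain.
Then December (31): 31 days.
January 1–6, 2104: 6 days.
Residual: 46 days.
Total: 1871 days.

1871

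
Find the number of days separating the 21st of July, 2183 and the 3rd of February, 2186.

Day-of-year of July 21, 2183: 202.
Day-of-year of February 3, 2186: 34.
2183 has 365 days, so 365 − 202 = 163 days remain in 2183.
Full years: 2184: 366; 2185: 365. Sum = 731.
Total: 163 + 731 + 34 = 928 days.

928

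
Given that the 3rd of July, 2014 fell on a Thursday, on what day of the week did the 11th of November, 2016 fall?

July 2014: 31 − 3 = 28 days remain.
Then 27 full months totalling 823 days.
November 1–11, 2016: 11 days.
Total: 28 + 823 + 11 = 862 days.
862 mod 7 = 1, so 1 day after Thursday is Friday.

Friday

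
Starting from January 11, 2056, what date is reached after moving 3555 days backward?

April 18, 2046

Count 3555 days before January 11, 2056:
From April 18, 2046 to April 18, 2055: 9 years, of which 2 contain a Feb 29 — 7×365 + 2×366 = 3287 days.
April 2055: 30 − 18 = 12 days remain.
Then May (31), June (30), July (31), August (31), September (30), October (31), November (30), December (31): 31 + 30 + 31 + 31 + 30 + 31 + 30 + 31 = 245 days.
January 1–11, 2056: 11 days.
Residual: 268 days.
Total: 3555 days.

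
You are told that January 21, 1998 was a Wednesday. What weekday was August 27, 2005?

Saturday

From January 21, 1998 to January 21, 2005: 7 years, of which 2 contain a Feb 29 — 5×365 + 2×366 = 2557 days.
(2000 is a leap year (divisible by 400).)
January 2005: 31 − 21 = 10 days remain.
Then February 2005 (28), March (31), April (30), May (31), June (30), July (31): 28 + 31 + 30 + 31 + 30 + 31 = 181 days.
August 1–27, 2005: 27 days.
Residual: 218 days.
Total: 2775 days.
2775 mod 7 = 3, so 3 days after Wednesday is Saturday.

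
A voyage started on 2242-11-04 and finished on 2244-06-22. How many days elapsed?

November 2242: 30 − 4 = 26 days remain.
Then 18 full months totalling 548 days.
June 1–22, 2244: 22 days.
Total: 26 + 548 + 22 = 596 days.

596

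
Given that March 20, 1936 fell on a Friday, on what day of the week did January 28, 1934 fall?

Sunday

Count forward from the earlier date (January 28, 1934) to the later (March 20, 1936):
Day-of-year of January 28, 1934: 28.
Day-of-year of March 20, 1936: 80.
1934 has 365 days, so 365 − 28 = 337 days remain in 1934.
Full years: 1935: 365. Sum = 365.
Total: 337 + 365 + 80 = 782 days.
782 mod 7 = 5, so 5 days before Friday is Sunday.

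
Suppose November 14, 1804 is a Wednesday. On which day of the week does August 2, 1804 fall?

Count forward from the earlier date (August 2, 1804) to the later (November 14, 1804):
August 1804: 31 − 2 = 29 days remain.
Then September (30), October (31): 30 + 31 = 61 days.
November 1–14, 1804: 14 days.
Total: 29 + 61 + 14 = 104 days.
104 mod 7 = 6, so 6 days before Wednesday is Thursday.

Thursday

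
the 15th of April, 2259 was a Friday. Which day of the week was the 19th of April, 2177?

Count forward from the earlier date (April 19, 2177) to the later (April 15, 2259):
Day-of-year of April 19, 2177: 109.
Day-of-year of April 15, 2259: 105.
2177 has 365 days, so 365 − 109 = 256 days remain in 2177.
Full years 2178–2258: 62 common + 19 leap = 62×365 + 19×366 = 29584 days.
Total: 256 + 29584 + 105 = 29945 days.
29945 mod 7 = 6, so 6 days before Friday is Saturday.

Saturday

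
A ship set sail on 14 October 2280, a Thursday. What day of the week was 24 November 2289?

From October 14, 2280 to October 14, 2289: 9 years, of which 2 contain a Feb 29 — 7×365 + 2×366 = 3287 days.
October 2289: 31 − 14 = 17 days remain.
November 1–24, 2289: 24 days.
Residual: 41 days.
Total: 3328 days.
3328 mod 7 = 3, so 3 days after Thursday is Sunday.

Sunday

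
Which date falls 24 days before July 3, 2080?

June 9, 2080

Count 24 days before July 3, 2080:
June 2080: 30 − 9 = 21 days remain.
July 1–3, 2080: 3 days.
Total: 21 + 3 = 24 days.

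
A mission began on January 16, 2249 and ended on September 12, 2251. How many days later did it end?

January 2249: 31 − 16 = 15 days remain.
Then 31 full months totalling 942 days.
September 1–12, 2251: 12 days.
Total: 15 + 942 + 12 = 969 days.

969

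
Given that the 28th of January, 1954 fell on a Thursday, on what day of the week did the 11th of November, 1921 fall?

Friday

Count forward from the earlier date (November 11, 1921) to the later (January 28, 1954):
Day-of-year of November 11, 1921: 315.
Day-of-year of January 28, 1954: 28.
1921 has 365 days, so 365 − 315 = 50 days remain in 1921.
Full years 1922–1953: 24 common + 8 leap = 24×365 + 8×366 = 11688 days.
Total: 50 + 11688 + 28 = 11766 days.
11766 mod 7 = 6, so 6 days before Thursday is Friday.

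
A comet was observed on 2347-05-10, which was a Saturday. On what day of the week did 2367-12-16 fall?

Saturday

From May 10, 2347 to May 10, 2367: 20 years, of which 5 contain a Feb 29 — 15×365 + 5×366 = 7305 days.
May 2367: 31 − 10 = 21 days remain.
Then June (30), July (31), August (31), September (30), October (31), November (30): 30 + 31 + 31 + 30 + 31 + 30 = 183 days.
December 1–16, 2367: 16 days.
Residual: 220 days.
Total: 7525 days.
7525 is a multiple of 7, so 2367-12-16 falls on the same weekday: Saturday.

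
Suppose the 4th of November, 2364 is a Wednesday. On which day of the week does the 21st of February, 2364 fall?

Count forward from the earlier date (February 21, 2364) to the later (November 4, 2364):
February 2364: 29 − 21 = 8 days remain (2364 is a leap year, so February has 29 days).
Then March (31), April (30), May (31), June (30), July (31), August (31), September (30), October (31): 31 + 30 + 31 + 30 + 31 + 31 + 30 + 31 = 245 days.
November 1–4, 2364: 4 days.
Total: 8 + 245 + 4 = 257 days.
257 mod 7 = 5, so 5 days before Wednesday is Friday.

Friday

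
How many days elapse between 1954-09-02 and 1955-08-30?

362

Day-of-year of September 2, 1954: 245.
Day-of-year of August 30, 1955: 242.
1954 has 365 days, so 365 − 245 = 120 days remain in 1954.
Total: 120 + 242 = 362 days.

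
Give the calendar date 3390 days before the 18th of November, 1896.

the 8th of August, 1887

Count 3390 days before November 18, 1896:
From August 8, 1887 to August 8, 1896: 9 years, of which 3 contain a Feb 29 — 6×365 + 3×366 = 3288 days.
August 1896: 31 − 8 = 23 days remain.
Then September (30), October (31): 30 + 31 = 61 days.
November 1–18, 1896: 18 days.
Residual: 102 days.
Total: 3390 days.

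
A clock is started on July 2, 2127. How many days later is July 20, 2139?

From July 2, 2127 to July 2, 2139: 12 years, of which 3 contain a Feb 29 — 9×365 + 3×366 = 4383 days.
Within July 2139: 20 − 2 = 18 days.
Total: 4401 days.

4401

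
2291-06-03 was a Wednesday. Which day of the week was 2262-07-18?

Count forward from the earlier date (July 18, 2262) to the later (June 3, 2291):
From July 18, 2262 to July 18, 2290: 28 years, of which 7 contain a Feb 29 — 21×365 + 7×366 = 10227 days.
July 2290: 31 − 18 = 13 days remain.
Then 10 full months totalling 304 days.
June 1–3, 2291: 3 days.
Residual: 320 days.
Total: 10547 days.
10547 mod 7 = 5, so 5 days before Wednesday is Friday.

Friday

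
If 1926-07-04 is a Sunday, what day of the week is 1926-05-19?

Count forward from the earlier date (May 19, 1926) to the later (July 4, 1926):
May 1926: 31 − 19 = 12 days remain.
Then June (30): 30 days.
July 1–4, 1926: 4 days.
Total: 12 + 30 + 4 = 46 days.
46 mod 7 = 4, so 4 days before Sunday is Wednesday.

Wednesday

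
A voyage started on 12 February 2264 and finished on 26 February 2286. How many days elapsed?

8050

From February 12, 2264 to February 12, 2286: 22 years, of which 6 contain a Feb 29 — 16×365 + 6×366 = 8036 days.
Within February 2286: 26 − 12 = 14 days.
Total: 8050 days.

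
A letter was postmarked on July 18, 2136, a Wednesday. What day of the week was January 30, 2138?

Thursday

Day-of-year of July 18, 2136: 200.
Day-of-year of January 30, 2138: 30.
2136 has 366 days, so 366 − 200 = 166 days remain in 2136.
Full years: 2137: 365. Sum = 365.
Total: 166 + 365 + 30 = 561 days.
561 mod 7 = 1, so 1 day after Wednesday is Thursday.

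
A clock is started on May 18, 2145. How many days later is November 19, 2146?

550

May 18, 2145 → May 18, 2146: 365 days.
May 2146: 31 − 18 = 13 days remain.
Then June (30), July (31), August (31), September (30), October (31): 30 + 31 + 31 + 30 + 31 = 153 days.
November 1–19, 2146: 19 days.
Residual: 185 days.
Total: 550 days.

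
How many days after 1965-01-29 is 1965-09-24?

January 1965: 31 − 29 = 2 days remain.
Then February 1965 (28), March (31), April (30), May (31), June (30), July (31), August (31): 28 + 31 + 30 + 31 + 30 + 31 + 31 = 212 days.
September 1–24, 1965: 24 days.
Total: 2 + 212 + 24 = 238 days.

238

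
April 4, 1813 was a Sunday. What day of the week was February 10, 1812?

Monday

Count forward from the earlier date (February 10, 1812) to the later (April 4, 1813):
Day-of-year of February 10, 1812: 41.
Day-of-year of April 4, 1813: 94.
1812 has 366 days, so 366 − 41 = 325 days remain in 1812.
Total: 325 + 94 = 419 days.
419 mod 7 = 6, so 6 days before Sunday is Monday.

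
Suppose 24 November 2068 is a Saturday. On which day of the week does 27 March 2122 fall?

Friday

Day-of-year of November 24, 2068: 329.
Day-of-year of March 27, 2122: 86.
2068 has 366 days, so 366 − 329 = 37 days remain in 2068.
Full years 2069–2121: 41 common + 12 leap = 41×365 + 12×366 = 19357 days.
Total: 37 + 19357 + 86 = 19480 days.
19480 mod 7 = 6, so 6 days after Saturday is Friday.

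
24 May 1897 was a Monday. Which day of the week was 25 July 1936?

Saturday

Day-of-year of May 24, 1897: 144.
Day-of-year of July 25, 1936: 207.
1897 has 365 days, so 365 − 144 = 221 days remain in 1897.
Full years 1898–1935: 30 common + 8 leap = 30×365 + 8×366 = 13878 days.
Total: 221 + 13878 + 207 = 14306 days.
14306 mod 7 = 5, so 5 days after Monday is Saturday.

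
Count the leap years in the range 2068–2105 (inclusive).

Years divisible by 4 in [2068, 2105]: 2068, 2072, 2076, 2080, 2084, 2088, 2092, 2096, 2100, 2104.
Of these, 2100 is divisible by 100 but not 400, so not leap.
Leap years: 10 − 1 = 9.

9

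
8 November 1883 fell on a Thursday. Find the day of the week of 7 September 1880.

Tuesday

Count forward from the earlier date (September 7, 1880) to the later (November 8, 1883):
Day-of-year of September 7, 1880: 251.
Day-of-year of November 8, 1883: 312.
1880 has 366 days, so 366 − 251 = 115 days remain in 1880.
Full years: 1881: 365; 1882: 365. Sum = 730.
Total: 115 + 730 + 312 = 1157 days.
1157 mod 7 = 2, so 2 days before Thursday is Tuesday.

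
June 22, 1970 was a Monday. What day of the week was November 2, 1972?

Thursday

June 1970: 30 − 22 = 8 days remain.
Then 28 full months totalling 854 days.
November 1–2, 1972: 2 days.
Total: 8 + 854 + 2 = 864 days.
864 mod 7 = 3, so 3 days after Monday is Thursday.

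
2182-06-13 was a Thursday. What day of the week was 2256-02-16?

Saturday

Day-of-year of June 13, 2182: 164.
Day-of-year of February 16, 2256: 47.
2182 has 365 days, so 365 − 164 = 201 days remain in 2182.
Full years 2183–2255: 56 common + 17 leap = 56×365 + 17×366 = 26662 days.
Total: 201 + 26662 + 47 = 26910 days.
26910 mod 7 = 2, so 2 days after Thursday is Saturday.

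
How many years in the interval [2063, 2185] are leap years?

30

Years divisible by 4: 2064, 2068, …, 2184 — 31 in all.
Of these, 2100 is divisible by 100 but not 400, so not leap.
Leap years: 31 − 1 = 30.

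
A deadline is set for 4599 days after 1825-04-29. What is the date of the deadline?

1837-12-01

Count 4599 days after April 29, 1825:
From April 29, 1825 to April 29, 1837: 12 years, of which 3 contain a Feb 29 — 9×365 + 3×366 = 4383 days.
April 1837: 30 − 29 = 1 day remains.
Then May (31), June (30), July (31), August (31), September (30), October (31), November (30): 31 + 30 + 31 + 31 + 30 + 31 + 30 = 214 days.
December 1, 1837: 1 day.
Residual: 216 days.
Total: 4599 days.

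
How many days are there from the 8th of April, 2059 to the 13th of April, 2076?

Day-of-year of April 8, 2059: 98.
Day-of-year of April 13, 2076: 104.
2059 has 365 days, so 365 − 98 = 267 days remain in 2059.
Full years 2060–2075: 12 common + 4 leap = 12×365 + 4×366 = 5844 days.
Total: 267 + 5844 + 104 = 6215 days.

6215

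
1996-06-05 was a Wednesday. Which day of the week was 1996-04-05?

Friday

Count forward from the earlier date (April 5, 1996) to the later (June 5, 1996):
April 1996: 30 − 5 = 25 days remain.
Then May (31): 31 days.
June 1–5, 1996: 5 days.
Total: 25 + 31 + 5 = 61 days.
61 mod 7 = 5, so 5 days before Wednesday is Friday.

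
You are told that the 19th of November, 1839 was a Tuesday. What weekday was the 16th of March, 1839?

Count forward from the earlier date (March 16, 1839) to the later (November 19, 1839):
March 1839: 31 − 16 = 15 days remain.
Then April (30), May (31), June (30), July (31), August (31), September (30), October (31): 30 + 31 + 30 + 31 + 31 + 30 + 31 = 214 days.
November 1–19, 1839: 19 days.
Total: 15 + 214 + 19 = 248 days.
248 mod 7 = 3, so 3 days before Tuesday is Saturday.

Saturday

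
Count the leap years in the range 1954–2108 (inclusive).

38

Years divisible by 4: 1956, 1960, …, 2108 — 39 in all.
Of these, 2100 is divisible by 100 but not 400, so not leap.
2000 is divisible by 400, so still leap.
Leap years: 39 − 1 = 38.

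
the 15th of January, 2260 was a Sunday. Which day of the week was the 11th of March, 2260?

January 2260: 31 − 15 = 16 days remain.
Then February 2260 (29): 29 days.
March 1–11, 2260: 11 days.
Total: 16 + 29 + 11 = 56 days.
56 is a multiple of 7, so the 11th of March, 2260 falls on the same weekday: Sunday.

Sunday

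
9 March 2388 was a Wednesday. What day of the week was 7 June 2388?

Tuesday

March 2388: 31 − 9 = 22 days remain.
Then April (30), May (31): 30 + 31 = 61 days.
June 1–7, 2388: 7 days.
Total: 22 + 61 + 7 = 90 days.
90 mod 7 = 6, so 6 days after Wednesday is Tuesday.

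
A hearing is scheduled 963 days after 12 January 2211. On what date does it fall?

1 September 2213

Count 963 days after January 12, 2211:
January 12, 2211 → January 12, 2212: 365 days.
January 12, 2212 → January 12, 2213: 366 days (2212 is a leap year).
January 2213: 31 − 12 = 19 days remain.
Then February 2213 (28), March (31), April (30), May (31), June (30), July (31), August (31): 28 + 31 + 30 + 31 + 30 + 31 + 31 = 212 days.
September 1, 2213: 1 day.
Residual: 232 days.
Total: 963 days.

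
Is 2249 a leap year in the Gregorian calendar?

2249 is not a leap year.

No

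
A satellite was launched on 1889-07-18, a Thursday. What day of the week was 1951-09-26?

Wednesday

Day-of-year of July 18, 1889: 199.
Day-of-year of September 26, 1951: 269.
1889 has 365 days, so 365 − 199 = 166 days remain in 1889.
Full years 1890–1950: 47 common + 14 leap = 47×365 + 14×366 = 22279 days.
Total: 166 + 22279 + 269 = 22714 days.
22714 mod 7 = 6, so 6 days after Thursday is Wednesday.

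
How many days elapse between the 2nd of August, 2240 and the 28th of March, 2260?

7178

Day-of-year of August 2, 2240: 215.
Day-of-year of March 28, 2260: 88.
2240 has 366 days, so 366 − 215 = 151 days remain in 2240.
Full years 2241–2259: 15 common + 4 leap = 15×365 + 4×366 = 6939 days.
Total: 151 + 6939 + 88 = 7178 days.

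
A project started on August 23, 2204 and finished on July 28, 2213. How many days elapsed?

Day-of-year of August 23, 2204: 236.
Day-of-year of July 28, 2213: 209.
2204 has 366 days, so 366 − 236 = 130 days remain in 2204.
Full years 2205–2212: 6 common + 2 leap = 6×365 + 2×366 = 2922 days.
Total: 130 + 2922 + 209 = 3261 days.

3261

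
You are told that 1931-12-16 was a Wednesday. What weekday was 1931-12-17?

Thursday

Within December 1931: 17 − 16 = 1 day.
1 mod 7 = 1, so 1 day after Wednesday is Thursday.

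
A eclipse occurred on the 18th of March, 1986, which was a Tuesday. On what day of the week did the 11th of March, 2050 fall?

From March 18, 1986 to March 18, 2049: 63 years, of which 16 contain a Feb 29 — 47×365 + 16×366 = 23011 days.
(2000 is a leap year (divisible by 400).)
March 2049: 31 − 18 = 13 days remain.
Then 11 full months totalling 334 days.
March 1–11, 2050: 11 days.
Residual: 358 days.
Total: 23369 days.
23369 mod 7 = 3, so 3 days after Tuesday is Friday.

Friday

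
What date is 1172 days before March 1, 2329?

December 15, 2325

Count 1172 days before March 1, 2329:
December 15, 2325 → December 15, 2326: 365 days.
December 15, 2326 → December 15, 2327: 365 days.
December 15, 2327 → December 15, 2328: 366 days (2328 is a leap year).
December 2328: 31 − 15 = 16 days remain.
Then January (31), February 2329 (28): 31 + 28 = 59 days.
March 1, 2329: 1 day.
Residual: 76 days.
Total: 1172 days.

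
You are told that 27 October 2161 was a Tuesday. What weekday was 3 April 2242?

From October 27, 2161 to October 27, 2241: 80 years, of which 19 contain a Feb 29 — 61×365 + 19×366 = 29219 days.
(2200 is not a leap year (divisible by 100 but not 400).)
October 2241: 31 − 27 = 4 days remain.
Then November (30), December (31), January (31), February 2242 (28), March (31): 30 + 31 + 31 + 28 + 31 = 151 days.
April 1–3, 2242: 3 days.
Residual: 158 days.
Total: 29377 days.
29377 mod 7 = 5, so 5 days after Tuesday is Sunday.

Sunday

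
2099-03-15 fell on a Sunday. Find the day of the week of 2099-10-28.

Wednesday

March 2099: 31 − 15 = 16 days remain.
Then April (30), May (31), June (30), July (31), August (31), September (30): 30 + 31 + 30 + 31 + 31 + 30 = 183 days.
October 1–28, 2099: 28 days.
Total: 16 + 183 + 28 = 227 days.
227 mod 7 = 3, so 3 days after Sunday is Wednesday.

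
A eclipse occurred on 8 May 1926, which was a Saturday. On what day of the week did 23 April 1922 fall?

Count forward from the earlier date (April 23, 1922) to the later (May 8, 1926):
April 23, 1922 → April 23, 1923: 365 days.
April 23, 1923 → April 23, 1924: 366 days (1924 is a leap year).
April 23, 1924 → April 23, 1925: 365 days.
April 23, 1925 → April 23, 1926: 365 days.
April 1926: 30 − 23 = 7 days remain.
May 1–8, 1926: 8 days.
Residual: 15 days.
Total: 1476 days.
1476 mod 7 = 6, so 6 days before Saturday is Sunday.

Sunday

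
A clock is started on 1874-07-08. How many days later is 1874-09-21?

July 1874: 31 − 8 = 23 days remain.
Then August (31): 31 days.
September 1–21, 1874: 21 days.
Total: 23 + 31 + 21 = 75 days.

75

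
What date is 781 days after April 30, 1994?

June 19, 1996

Count 781 days after April 30, 1994:
April 1994: 30 − 30 = 0 days remain.
Then 25 full months totalling 762 days.
June 1–19, 1996: 19 days.
Total: 0 + 762 + 19 = 781 days.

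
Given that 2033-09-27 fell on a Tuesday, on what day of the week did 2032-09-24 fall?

Friday

Count forward from the earlier date (September 24, 2032) to the later (September 27, 2033):
Day-of-year of September 24, 2032: 268.
Day-of-year of September 27, 2033: 270.
2032 has 366 days, so 366 − 268 = 98 days remain in 2032.
Total: 98 + 270 = 368 days.
368 mod 7 = 4, so 4 days before Tuesday is Friday.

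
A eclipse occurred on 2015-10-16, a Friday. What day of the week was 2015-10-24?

Within October 2015: 24 − 16 = 8 days.
8 mod 7 = 1, so 1 day after Friday is Saturday.

Saturday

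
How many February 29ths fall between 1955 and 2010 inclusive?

Years divisible by 4: 1956, 1960, …, 2008 — 14 in all.
2000 is divisible by 400, so still leap.
No century exceptions apply. Count: 14.

14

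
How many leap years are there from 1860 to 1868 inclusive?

3

Years divisible by 4 in [1860, 1868]: 1860, 1864, 1868.
No century exceptions apply. Count: 3.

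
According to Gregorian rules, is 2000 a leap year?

2000 is a leap year (divisible by 400).

Yes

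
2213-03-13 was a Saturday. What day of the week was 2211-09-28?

Saturday

Count forward from the earlier date (September 28, 2211) to the later (March 13, 2213):
September 28, 2211 → September 28, 2212: 366 days (2212 is a leap year).
September 2212: 30 − 28 = 2 days remain.
Then October (31), November (30), December (31), January (31), February 2213 (28): 31 + 30 + 31 + 31 + 28 = 151 days.
March 1–13, 2213: 13 days.
Residual: 166 days.
Total: 532 days.
532 is a multiple of 7, so 2211-09-28 falls on the same weekday: Saturday.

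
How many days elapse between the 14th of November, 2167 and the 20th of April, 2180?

From November 14, 2167 to November 14, 2179: 12 years, of which 3 contain a Feb 29 — 9×365 + 3×366 = 4383 days.
November 2179: 30 − 14 = 16 days remain.
Then December (31), January (31), February 2180 (29), March (31): 31 + 31 + 29 + 31 = 122 days.
April 1–20, 2180: 20 days.
Residual: 158 days.
Total: 4541 days.

4541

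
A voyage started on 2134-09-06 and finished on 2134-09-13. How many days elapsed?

Within September 2134: 13 − 6 = 7 days.

7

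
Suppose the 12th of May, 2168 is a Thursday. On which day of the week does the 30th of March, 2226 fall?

Thursday

Day-of-year of May 12, 2168: 133.
Day-of-year of March 30, 2226: 89.
2168 has 366 days, so 366 − 133 = 233 days remain in 2168.
Full years 2169–2225: 44 common + 13 leap = 44×365 + 13×366 = 20818 days.
Total: 233 + 20818 + 89 = 21140 days.
21140 is a multiple of 7, so the 30th of March, 2226 falls on the same weekday: Thursday.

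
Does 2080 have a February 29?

Yes

2080 is a leap year.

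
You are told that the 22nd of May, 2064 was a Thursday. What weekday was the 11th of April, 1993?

Count forward from the earlier date (April 11, 1993) to the later (May 22, 2064):
From April 11, 1993 to April 11, 2064: 71 years, of which 18 contain a Feb 29 — 53×365 + 18×366 = 25933 days.
(2000 is a leap year (divisible by 400).)
April 2064: 30 − 11 = 19 days remain.
May 1–22, 2064: 22 days.
Residual: 41 days.
Total: 25974 days.
25974 mod 7 = 4, so 4 days before Thursday is Sunday.

Sunday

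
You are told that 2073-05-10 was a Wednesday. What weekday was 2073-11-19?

May 2073: 31 − 10 = 21 days remain.
Then June (30), July (31), August (31), September (30), October (31): 30 + 31 + 31 + 30 + 31 = 153 days.
November 1–19, 2073: 19 days.
Total: 21 + 153 + 19 = 193 days.
193 mod 7 = 4, so 4 days after Wednesday is Sunday.

Sunday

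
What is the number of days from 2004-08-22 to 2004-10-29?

68

August 2004: 31 − 22 = 9 days remain.
Then September (30): 30 days.
October 1–29, 2004: 29 days.
Total: 9 + 30 + 29 = 68 days.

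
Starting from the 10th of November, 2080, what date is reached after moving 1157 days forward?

the 11th of January, 2084

Count 1157 days after November 10, 2080:
November 10, 2080 → November 10, 2081: 365 days.
November 10, 2081 → November 10, 2082: 365 days.
November 10, 2082 → November 10, 2083: 365 days.
November 2083: 30 − 10 = 20 days remain.
Then December (31): 31 days.
January 1–11, 2084: 11 days.
Residual: 62 days.
Total: 1157 days.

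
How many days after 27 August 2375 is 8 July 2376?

Day-of-year of August 27, 2375: 239.
Day-of-year of July 8, 2376: 190.
2375 has 365 days, so 365 − 239 = 126 days remain in 2375.
Total: 126 + 190 = 316 days.

316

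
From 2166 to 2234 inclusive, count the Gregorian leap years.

16

Years divisible by 4: 2168, 2172, …, 2232 — 17 in all.
Of these, 2200 is divisible by 100 but not 400, so not leap.
Leap years: 17 − 1 = 16.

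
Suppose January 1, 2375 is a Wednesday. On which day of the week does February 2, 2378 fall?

January 1, 2375 → January 1, 2376: 365 days.
January 1, 2376 → January 1, 2377: 366 days (2376 is a leap year).
January 1, 2377 → January 1, 2378: 365 days.
January 2378: 31 − 1 = 30 days remain.
February 1–2, 2378: 2 days (2378 is not a leap year).
Residual: 32 days.
Total: 1128 days.
1128 mod 7 = 1, so 1 day after Wednesday is Thursday.

Thursday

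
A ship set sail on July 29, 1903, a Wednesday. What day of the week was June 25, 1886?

Count forward from the earlier date (June 25, 1886) to the later (July 29, 1903):
From June 25, 1886 to June 25, 1903: 17 years, of which 3 contain a Feb 29 — 14×365 + 3×366 = 6208 days.
(1900 is not a leap year (divisible by 100 but not 400).)
June 1903: 30 − 25 = 5 days remain.
July 1–29, 1903: 29 days.
Residual: 34 days.
Total: 6242 days.
6242 mod 7 = 5, so 5 days before Wednesday is Friday.

Friday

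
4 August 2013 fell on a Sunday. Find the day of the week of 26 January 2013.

Saturday

Count forward from the earlier date (January 26, 2013) to the later (August 4, 2013):
January 2013: 31 − 26 = 5 days remain.
Then February 2013 (28), March (31), April (30), May (31), June (30), July (31): 28 + 31 + 30 + 31 + 30 + 31 = 181 days.
August 1–4, 2013: 4 days.
Total: 5 + 181 + 4 = 190 days.
190 mod 7 = 1, so 1 day before Sunday is Saturday.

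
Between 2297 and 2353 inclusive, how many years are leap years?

Years divisible by 4: 2300, 2304, …, 2352 — 14 in all.
Of these, 2300 is divisible by 100 but not 400, so not leap.
Leap years: 14 − 1 = 13.

13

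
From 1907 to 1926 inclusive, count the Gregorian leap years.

5

Years divisible by 4 in [1907, 1926]: 1908, 1912, 1916, 1920, 1924.
No century exceptions apply. Count: 5.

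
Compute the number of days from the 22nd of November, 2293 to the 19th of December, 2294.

392

Day-of-year of November 22, 2293: 326.
Day-of-year of December 19, 2294: 353.
2293 has 365 days, so 365 − 326 = 39 days remain in 2293.
Total: 39 + 353 = 392 days.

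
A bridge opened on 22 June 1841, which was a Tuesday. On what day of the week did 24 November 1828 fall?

Monday

Count forward from the earlier date (November 24, 1828) to the later (June 22, 1841):
Day-of-year of November 24, 1828: 329.
Day-of-year of June 22, 1841: 173.
1828 has 366 days, so 366 − 329 = 37 days remain in 1828.
Full years 1829–1840: 9 common + 3 leap = 9×365 + 3×366 = 4383 days.
Total: 37 + 4383 + 173 = 4593 days.
4593 mod 7 = 1, so 1 day before Tuesday is Monday.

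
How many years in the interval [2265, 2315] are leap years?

11

Years divisible by 4 in [2265, 2315]: 2268, 2272, 2276, 2280, 2284, 2288, 2292, 2296, 2300, 2304, 2308, 2312.
Of these, 2300 is divisible by 100 but not 400, so not leap.
Leap years: 12 − 1 = 11.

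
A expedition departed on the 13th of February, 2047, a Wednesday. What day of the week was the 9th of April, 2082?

Thursday

From February 13, 2047 to February 13, 2082: 35 years, of which 9 contain a Feb 29 — 26×365 + 9×366 = 12784 days.
February 2082: 28 − 13 = 15 days remain (2082 is not a leap year, so February has 28 days).
Then March (31): 31 days.
April 1–9, 2082: 9 days.
Residual: 55 days.
Total: 12839 days.
12839 mod 7 = 1, so 1 day after Wednesday is Thursday.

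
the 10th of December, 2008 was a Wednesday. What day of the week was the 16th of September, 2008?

Count forward from the earlier date (September 16, 2008) to the later (December 10, 2008):
September 2008: 30 − 16 = 14 days remain.
Then October (31), November (30): 31 + 30 = 61 days.
December 1–10, 2008: 10 days.
Total: 14 + 61 + 10 = 85 days.
85 mod 7 = 1, so 1 day before Wednesday is Tuesday.

Tuesday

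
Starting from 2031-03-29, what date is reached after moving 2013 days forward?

2036-10-01

Count 2013 days after March 29, 2031:
March 29, 2031 → March 29, 2032: 366 days (2032 is a leap year).
March 29, 2032 → March 29, 2033: 365 days.
March 29, 2033 → March 29, 2034: 365 days.
March 29, 2034 → March 29, 2035: 365 days.
March 29, 2035 → March 29, 2036: 366 days (2036 is a leap year).
March 2036: 31 − 29 = 2 days remain.
Then April (30), May (31), June (30), July (31), August (31), September (30): 30 + 31 + 30 + 31 + 31 + 30 = 183 days.
October 1, 2036: 1 day.
Residual: 186 days.
Total: 2013 days.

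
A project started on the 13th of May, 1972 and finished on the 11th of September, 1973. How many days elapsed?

May 1972: 31 − 13 = 18 days remain.
Then 15 full months totalling 457 days.
September 1–11, 1973: 11 days.
Total: 18 + 457 + 11 = 486 days.

486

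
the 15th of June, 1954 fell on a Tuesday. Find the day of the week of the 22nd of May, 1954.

Saturday

Count forward from the earlier date (May 22, 1954) to the later (June 15, 1954):
May 1954: 31 − 22 = 9 days remain.
June 1–15, 1954: 15 days.
Total: 9 + 15 = 24 days.
24 mod 7 = 3, so 3 days before Tuesday is Saturday.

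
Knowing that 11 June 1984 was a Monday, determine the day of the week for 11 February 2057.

Sunday

From June 11, 1984 to June 11, 2056: 72 years, of which 18 contain a Feb 29 — 54×365 + 18×366 = 26298 days.
(2000 is a leap year (divisible by 400).)
June 2056: 30 − 11 = 19 days remain.
Then July (31), August (31), September (30), October (31), November (30), December (31), January (31): 31 + 31 + 30 + 31 + 30 + 31 + 31 = 215 days.
February 1–11, 2057: 11 days (2057 is not a leap year).
Residual: 245 days.
Total: 26543 days.
26543 mod 7 = 6, so 6 days after Monday is Sunday.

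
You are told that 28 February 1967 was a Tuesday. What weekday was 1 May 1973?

Tuesday

Day-of-year of February 28, 1967: 59.
Day-of-year of May 1, 1973: 121.
1967 has 365 days, so 365 − 59 = 306 days remain in 1967.
Full years: 1968: 366; 1969: 365; 1970: 365; 1971: 365; 1972: 366. Sum = 1827.
Total: 306 + 1827 + 121 = 2254 days.
2254 is a multiple of 7, so 1 May 1973 falls on the same weekday: Tuesday.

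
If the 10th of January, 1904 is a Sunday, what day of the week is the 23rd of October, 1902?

Count forward from the earlier date (October 23, 1902) to the later (January 10, 1904):
Day-of-year of October 23, 1902: 296.
Day-of-year of January 10, 1904: 10.
1902 has 365 days, so 365 − 296 = 69 days remain in 1902.
Full years: 1903: 365. Sum = 365.
Total: 69 + 365 + 10 = 444 days.
444 mod 7 = 3, so 3 days before Sunday is Thursday.

Thursday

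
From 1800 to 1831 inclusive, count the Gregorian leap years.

Years divisible by 4 in [1800, 1831]: 1800, 1804, 1808, 1812, 1816, 1820, 1824, 1828.
Of these, 1800 is divisible by 100 but not 400, so not leap.
Leap years: 8 − 1 = 7.

7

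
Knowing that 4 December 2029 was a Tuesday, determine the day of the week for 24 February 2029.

Saturday

Count forward from the earlier date (February 24, 2029) to the later (December 4, 2029):
February 2029: 28 − 24 = 4 days remain (2029 is not a leap year, so February has 28 days).
Then 9 full months totalling 275 days.
December 1–4, 2029: 4 days.
Total: 4 + 275 + 4 = 283 days.
283 mod 7 = 3, so 3 days before Tuesday is Saturday.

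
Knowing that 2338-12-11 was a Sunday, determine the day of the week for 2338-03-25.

Friday

Count forward from the earlier date (March 25, 2338) to the later (December 11, 2338):
March 2338: 31 − 25 = 6 days remain.
Then April (30), May (31), June (30), July (31), August (31), September (30), October (31), November (30): 30 + 31 + 30 + 31 + 31 + 30 + 31 + 30 = 244 days.
December 1–11, 2338: 11 days.
Total: 6 + 244 + 11 = 261 days.
261 mod 7 = 2, so 2 days before Sunday is Friday.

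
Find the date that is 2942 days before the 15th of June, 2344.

the 26th of May, 2336

Count 2942 days before June 15, 2344:
From May 26, 2336 to May 26, 2344: 8 years, of which 2 contain a Feb 29 — 6×365 + 2×366 = 2922 days.
May 2344: 31 − 26 = 5 days remain.
June 1–15, 2344: 15 days.
Residual: 20 days.
Total: 2942 days.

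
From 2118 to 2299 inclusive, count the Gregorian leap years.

44

Years divisible by 4: 2120, 2124, …, 2296 — 45 in all.
Of these, 2200 is divisible by 100 but not 400, so not leap.
Leap years: 45 − 1 = 44.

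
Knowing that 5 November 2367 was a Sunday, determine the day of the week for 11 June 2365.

Count forward from the earlier date (June 11, 2365) to the later (November 5, 2367):
June 2365: 30 − 11 = 19 days remain.
Then 28 full months totalling 853 days.
November 1–5, 2367: 5 days.
Total: 19 + 853 + 5 = 877 days.
877 mod 7 = 2, so 2 days before Sunday is Friday.

Friday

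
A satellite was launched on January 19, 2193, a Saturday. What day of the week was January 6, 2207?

Day-of-year of January 19, 2193: 19.
Day-of-year of January 6, 2207: 6.
2193 has 365 days, so 365 − 19 = 346 days remain in 2193.
Full years 2194–2206: 11 common + 2 leap = 11×365 + 2×366 = 4747 days.
Total: 346 + 4747 + 6 = 5099 days.
5099 mod 7 = 3, so 3 days after Saturday is Tuesday.

Tuesday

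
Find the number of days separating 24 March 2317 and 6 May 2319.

773

Day-of-year of March 24, 2317: 83.
Day-of-year of May 6, 2319: 126.
2317 has 365 days, so 365 − 83 = 282 days remain in 2317.
Full years: 2318: 365. Sum = 365.
Total: 282 + 365 + 126 = 773 days.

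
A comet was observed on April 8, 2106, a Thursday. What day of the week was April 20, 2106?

Tuesday

Within April 2106: 20 − 8 = 12 days.
12 mod 7 = 5, so 5 days after Thursday is Tuesday.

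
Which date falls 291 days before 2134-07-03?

2133-09-15

Count 291 days before July 3, 2134:
Day-of-year of September 15, 2133: 258.
Day-of-year of July 3, 2134: 184.
2133 has 365 days, so 365 − 258 = 107 days remain in 2133.
Total: 107 + 184 = 291 days.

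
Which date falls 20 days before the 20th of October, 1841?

the 30th of September, 1841

Count 20 days before October 20, 1841:
September 1841: 30 − 30 = 0 days remain.
October 1–20, 1841: 20 days.
Total: 0 + 20 = 20 days.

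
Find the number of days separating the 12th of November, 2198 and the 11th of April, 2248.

18047

From November 12, 2198 to November 12, 2247: 49 years, of which 11 contain a Feb 29 — 38×365 + 11×366 = 17896 days.
(2200 is not a leap year (divisible by 100 but not 400).)
November 2247: 30 − 12 = 18 days remain.
Then December (31), January (31), February 2248 (29), March (31): 31 + 31 + 29 + 31 = 122 days.
April 1–11, 2248: 11 days.
Residual: 151 days.
Total: 18047 days.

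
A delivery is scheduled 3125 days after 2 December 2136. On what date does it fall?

23 June 2145

Count 3125 days after December 2, 2136:
Day-of-year of December 2, 2136: 337.
Day-of-year of June 23, 2145: 174.
2136 has 366 days, so 366 − 337 = 29 days remain in 2136.
Full years 2137–2144: 6 common + 2 leap = 6×365 + 2×366 = 2922 days.
Total: 29 + 2922 + 174 = 3125 days.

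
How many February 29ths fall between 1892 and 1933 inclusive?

Years divisible by 4 in [1892, 1933]: 1892, 1896, 1900, 1904, 1908, 1912, 1916, 1920, 1924, 1928, 1932.
Of these, 1900 is divisible by 100 but not 400, so not leap.
Leap years: 11 − 1 = 10.

10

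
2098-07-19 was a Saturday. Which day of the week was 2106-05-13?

Thursday

Day-of-year of July 19, 2098: 200.
Day-of-year of May 13, 2106: 133.
2098 has 365 days, so 365 − 200 = 165 days remain in 2098.
Full years 2099–2105: 6 common + 1 leap = 6×365 + 1×366 = 2556 days.
Total: 165 + 2556 + 133 = 2854 days.
2854 mod 7 = 5, so 5 days after Saturday is Thursday.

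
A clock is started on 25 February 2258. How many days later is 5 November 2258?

253

February 2258: 28 − 25 = 3 days remain (2258 is not a leap year, so February has 28 days).
Then March (31), April (30), May (31), June (30), July (31), August (31), September (30), October (31): 31 + 30 + 31 + 30 + 31 + 31 + 30 + 31 = 245 days.
November 1–5, 2258: 5 days.
Total: 3 + 245 + 5 = 253 days.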